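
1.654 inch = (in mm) 42.01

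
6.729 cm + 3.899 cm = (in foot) 0.3487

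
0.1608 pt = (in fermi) 5.673e+10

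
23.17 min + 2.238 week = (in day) 15.68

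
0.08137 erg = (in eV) 5.079e+10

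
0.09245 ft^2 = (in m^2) 0.008589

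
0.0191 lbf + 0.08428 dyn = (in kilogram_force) 0.008664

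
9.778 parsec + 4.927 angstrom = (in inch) 1.188e+19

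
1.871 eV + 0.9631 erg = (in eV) 6.011e+11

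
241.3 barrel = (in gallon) 1.013e+04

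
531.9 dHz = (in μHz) 5.319e+07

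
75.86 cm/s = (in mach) 0.002228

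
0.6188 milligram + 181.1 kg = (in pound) 399.3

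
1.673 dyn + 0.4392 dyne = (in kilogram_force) 2.154e-06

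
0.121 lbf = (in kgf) 0.05488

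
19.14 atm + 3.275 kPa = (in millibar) 1.943e+04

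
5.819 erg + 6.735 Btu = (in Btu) 6.735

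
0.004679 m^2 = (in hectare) 4.679e-07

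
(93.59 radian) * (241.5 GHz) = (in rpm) 2.158e+14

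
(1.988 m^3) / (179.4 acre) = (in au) 1.83e-17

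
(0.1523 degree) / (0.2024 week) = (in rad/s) 2.171e-08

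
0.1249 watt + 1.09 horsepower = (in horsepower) 1.09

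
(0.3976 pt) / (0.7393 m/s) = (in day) 2.196e-09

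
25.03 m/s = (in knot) 48.65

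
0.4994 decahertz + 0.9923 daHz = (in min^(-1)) 895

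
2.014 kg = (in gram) 2014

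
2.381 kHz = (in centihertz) 2.381e+05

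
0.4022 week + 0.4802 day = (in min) 4746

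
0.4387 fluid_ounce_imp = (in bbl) 7.84e-05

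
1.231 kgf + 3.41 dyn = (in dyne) 1.207e+06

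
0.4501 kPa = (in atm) 0.004442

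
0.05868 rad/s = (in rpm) 0.5604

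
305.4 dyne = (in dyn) 305.4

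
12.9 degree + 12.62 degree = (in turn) 0.07089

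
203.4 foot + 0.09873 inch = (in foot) 203.4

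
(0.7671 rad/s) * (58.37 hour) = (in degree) 9.236e+06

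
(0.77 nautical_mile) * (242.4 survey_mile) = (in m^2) 5.563e+08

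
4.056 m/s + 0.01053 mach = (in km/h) 27.51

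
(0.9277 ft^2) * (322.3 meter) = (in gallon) 7338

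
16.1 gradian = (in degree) 14.49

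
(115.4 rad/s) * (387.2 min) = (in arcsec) 5.53e+11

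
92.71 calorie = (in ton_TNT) 9.271e-08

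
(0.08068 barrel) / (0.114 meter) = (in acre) 2.78e-05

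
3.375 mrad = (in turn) 0.0005371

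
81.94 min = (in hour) 1.366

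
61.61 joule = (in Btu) 0.0584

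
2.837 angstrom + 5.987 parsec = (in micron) 1.847e+23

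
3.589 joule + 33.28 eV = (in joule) 3.589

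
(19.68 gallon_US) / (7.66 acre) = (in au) 1.606e-17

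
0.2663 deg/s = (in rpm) 0.04438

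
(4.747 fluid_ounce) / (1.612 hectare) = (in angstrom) 87.09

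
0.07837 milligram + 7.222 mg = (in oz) 0.0002575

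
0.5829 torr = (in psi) 0.01127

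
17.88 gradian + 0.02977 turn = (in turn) 0.07447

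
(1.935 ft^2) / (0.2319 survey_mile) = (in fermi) 4.817e+11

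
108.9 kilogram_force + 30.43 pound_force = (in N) 1203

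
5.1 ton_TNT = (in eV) 1.332e+29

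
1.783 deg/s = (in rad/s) 0.03112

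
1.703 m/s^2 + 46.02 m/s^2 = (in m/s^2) 47.72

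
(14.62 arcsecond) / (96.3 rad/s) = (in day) 8.519e-12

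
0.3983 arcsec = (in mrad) 0.001931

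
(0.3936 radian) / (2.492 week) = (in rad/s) 2.612e-07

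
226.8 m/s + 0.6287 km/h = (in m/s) 227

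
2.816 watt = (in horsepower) 0.003776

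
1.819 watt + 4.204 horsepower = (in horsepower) 4.206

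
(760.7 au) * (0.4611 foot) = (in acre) 3.952e+09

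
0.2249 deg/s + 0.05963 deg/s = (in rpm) 0.04742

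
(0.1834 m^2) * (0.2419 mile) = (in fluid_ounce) 2.414e+06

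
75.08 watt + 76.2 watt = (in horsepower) 0.2029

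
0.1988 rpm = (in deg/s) 1.193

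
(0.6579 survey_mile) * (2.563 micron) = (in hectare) 2.714e-07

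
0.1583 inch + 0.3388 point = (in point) 11.74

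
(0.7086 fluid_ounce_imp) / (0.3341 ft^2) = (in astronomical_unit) 4.336e-15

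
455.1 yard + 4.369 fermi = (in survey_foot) 1365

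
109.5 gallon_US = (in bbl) 2.607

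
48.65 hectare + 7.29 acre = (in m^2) 5.16e+05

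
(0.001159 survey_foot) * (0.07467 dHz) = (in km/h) 9.496e-06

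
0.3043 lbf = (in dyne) 1.354e+05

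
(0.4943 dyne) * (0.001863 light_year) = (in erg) 8.712e+14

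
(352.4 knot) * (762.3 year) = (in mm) 4.358e+15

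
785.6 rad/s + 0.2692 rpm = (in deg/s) 4.501e+04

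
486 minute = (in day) 0.3375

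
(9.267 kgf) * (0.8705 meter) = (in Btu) 0.07498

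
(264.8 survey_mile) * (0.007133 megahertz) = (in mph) 6.8e+09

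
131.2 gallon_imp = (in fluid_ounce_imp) 2.099e+04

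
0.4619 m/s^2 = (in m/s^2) 0.4619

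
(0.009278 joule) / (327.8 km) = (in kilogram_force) 2.886e-09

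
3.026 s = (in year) 9.595e-08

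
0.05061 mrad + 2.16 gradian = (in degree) 1.947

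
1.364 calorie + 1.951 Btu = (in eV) 1.288e+22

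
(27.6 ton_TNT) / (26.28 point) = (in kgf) 1.27e+12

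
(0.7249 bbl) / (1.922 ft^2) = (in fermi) 6.454e+14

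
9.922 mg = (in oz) 0.00035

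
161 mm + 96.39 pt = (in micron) 1.95e+05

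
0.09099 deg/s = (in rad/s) 0.001588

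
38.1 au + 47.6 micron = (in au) 38.1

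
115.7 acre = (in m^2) 4.682e+05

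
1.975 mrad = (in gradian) 0.1257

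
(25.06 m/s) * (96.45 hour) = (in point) 2.467e+10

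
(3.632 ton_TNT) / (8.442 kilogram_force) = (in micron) 1.836e+14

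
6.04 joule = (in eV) 3.77e+19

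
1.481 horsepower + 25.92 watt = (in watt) 1130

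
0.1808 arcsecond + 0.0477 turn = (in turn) 0.0477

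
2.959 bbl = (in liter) 470.4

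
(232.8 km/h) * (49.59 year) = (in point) 2.867e+14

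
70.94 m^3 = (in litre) 7.094e+04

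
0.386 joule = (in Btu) 0.0003659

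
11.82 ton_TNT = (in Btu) 4.687e+07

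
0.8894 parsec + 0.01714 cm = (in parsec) 0.8894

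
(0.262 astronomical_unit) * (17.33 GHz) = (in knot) 1.32e+21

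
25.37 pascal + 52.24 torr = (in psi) 1.014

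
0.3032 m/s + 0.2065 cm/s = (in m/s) 0.3053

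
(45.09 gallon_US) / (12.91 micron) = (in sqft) 1.423e+05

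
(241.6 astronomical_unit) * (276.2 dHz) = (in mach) 2.932e+12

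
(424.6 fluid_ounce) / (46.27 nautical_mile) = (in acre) 3.621e-11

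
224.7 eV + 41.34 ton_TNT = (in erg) 1.73e+18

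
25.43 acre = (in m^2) 1.029e+05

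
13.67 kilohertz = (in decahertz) 1367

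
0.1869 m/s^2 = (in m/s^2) 0.1869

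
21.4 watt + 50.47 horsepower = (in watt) 3.766e+04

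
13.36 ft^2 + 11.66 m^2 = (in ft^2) 138.9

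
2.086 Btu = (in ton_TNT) 5.26e-07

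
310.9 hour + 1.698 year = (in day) 632.7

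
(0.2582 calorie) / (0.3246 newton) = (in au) 2.225e-11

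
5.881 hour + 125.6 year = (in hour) 1.1e+06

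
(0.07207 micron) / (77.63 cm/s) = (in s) 9.284e-08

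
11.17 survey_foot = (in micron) 3.405e+06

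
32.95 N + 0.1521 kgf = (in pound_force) 7.743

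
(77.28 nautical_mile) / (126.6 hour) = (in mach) 0.0009223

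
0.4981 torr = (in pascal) 66.41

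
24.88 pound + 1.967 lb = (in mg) 1.218e+07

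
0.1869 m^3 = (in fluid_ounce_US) 6320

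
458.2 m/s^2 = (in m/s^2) 458.2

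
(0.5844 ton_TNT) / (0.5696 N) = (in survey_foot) 1.408e+10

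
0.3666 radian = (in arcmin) 1260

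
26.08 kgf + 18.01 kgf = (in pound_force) 97.2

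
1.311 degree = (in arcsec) 4720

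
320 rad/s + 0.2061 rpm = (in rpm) 3056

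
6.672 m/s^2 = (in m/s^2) 6.672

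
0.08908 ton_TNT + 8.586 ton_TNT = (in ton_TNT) 8.675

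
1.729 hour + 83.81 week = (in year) 1.608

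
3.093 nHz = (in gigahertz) 3.093e-18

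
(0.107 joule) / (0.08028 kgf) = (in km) 0.0001359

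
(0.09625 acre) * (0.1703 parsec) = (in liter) 2.047e+21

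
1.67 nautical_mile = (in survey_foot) 1.015e+04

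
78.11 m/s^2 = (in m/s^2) 78.11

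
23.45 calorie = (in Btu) 0.09299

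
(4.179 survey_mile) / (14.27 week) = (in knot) 0.001515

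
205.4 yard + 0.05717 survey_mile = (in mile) 0.1739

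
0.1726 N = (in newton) 0.1726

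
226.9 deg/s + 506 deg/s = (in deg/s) 732.9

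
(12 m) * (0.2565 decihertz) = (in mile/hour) 0.6885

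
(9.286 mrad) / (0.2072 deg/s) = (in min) 0.0428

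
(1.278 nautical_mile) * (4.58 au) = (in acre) 4.007e+11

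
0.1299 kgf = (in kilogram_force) 0.1299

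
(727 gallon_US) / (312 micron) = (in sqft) 9.494e+04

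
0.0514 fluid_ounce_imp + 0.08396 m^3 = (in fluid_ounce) 2839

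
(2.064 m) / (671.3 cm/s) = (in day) 3.559e-06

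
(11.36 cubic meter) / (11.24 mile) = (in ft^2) 0.00676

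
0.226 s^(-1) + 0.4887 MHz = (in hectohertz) 4887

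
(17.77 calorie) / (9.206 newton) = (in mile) 0.005018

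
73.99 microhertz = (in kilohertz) 7.399e-08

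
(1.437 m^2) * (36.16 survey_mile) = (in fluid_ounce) 2.828e+09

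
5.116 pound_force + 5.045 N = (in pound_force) 6.25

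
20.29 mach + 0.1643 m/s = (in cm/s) 6.909e+05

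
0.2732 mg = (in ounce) 9.637e-06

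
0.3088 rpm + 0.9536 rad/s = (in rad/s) 0.9859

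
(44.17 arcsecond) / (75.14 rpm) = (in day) 3.15e-10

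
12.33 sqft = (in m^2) 1.145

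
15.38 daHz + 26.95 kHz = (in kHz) 27.1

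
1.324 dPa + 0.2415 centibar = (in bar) 0.002416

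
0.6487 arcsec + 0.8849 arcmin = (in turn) 4.147e-05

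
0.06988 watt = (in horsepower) 9.371e-05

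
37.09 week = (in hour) 6231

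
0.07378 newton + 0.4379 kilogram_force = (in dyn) 4.368e+05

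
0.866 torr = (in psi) 0.01675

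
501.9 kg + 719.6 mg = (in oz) 1.77e+04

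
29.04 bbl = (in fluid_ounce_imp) 1.625e+05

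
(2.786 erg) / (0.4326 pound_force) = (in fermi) 1.448e+08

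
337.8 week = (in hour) 5.675e+04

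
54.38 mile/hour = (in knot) 47.25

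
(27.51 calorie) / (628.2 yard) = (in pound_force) 0.04505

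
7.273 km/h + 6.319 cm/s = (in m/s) 2.083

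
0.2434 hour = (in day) 0.01014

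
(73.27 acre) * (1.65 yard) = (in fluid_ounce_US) 1.513e+10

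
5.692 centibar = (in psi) 0.8256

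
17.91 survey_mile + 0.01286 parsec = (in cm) 3.968e+16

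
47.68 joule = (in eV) 2.976e+20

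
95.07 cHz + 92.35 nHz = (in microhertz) 9.507e+05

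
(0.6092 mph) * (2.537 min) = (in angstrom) 4.146e+11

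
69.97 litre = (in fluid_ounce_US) 2366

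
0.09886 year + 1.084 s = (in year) 0.09886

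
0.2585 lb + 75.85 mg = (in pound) 0.2587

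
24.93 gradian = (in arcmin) 1346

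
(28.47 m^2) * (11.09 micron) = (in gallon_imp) 0.06945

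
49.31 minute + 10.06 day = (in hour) 242.3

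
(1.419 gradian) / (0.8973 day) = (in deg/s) 1.647e-05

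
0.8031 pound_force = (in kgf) 0.3643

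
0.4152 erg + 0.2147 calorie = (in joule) 0.8983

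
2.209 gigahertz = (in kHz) 2.209e+06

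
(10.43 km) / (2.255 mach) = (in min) 0.2264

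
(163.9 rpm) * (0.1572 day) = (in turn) 3.71e+04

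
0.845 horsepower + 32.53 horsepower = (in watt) 2.489e+04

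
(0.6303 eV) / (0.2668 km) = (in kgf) 3.86e-23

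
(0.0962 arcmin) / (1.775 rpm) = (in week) 2.489e-10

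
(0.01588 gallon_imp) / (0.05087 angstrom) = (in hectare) 1419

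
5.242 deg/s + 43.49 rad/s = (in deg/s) 2497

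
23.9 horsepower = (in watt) 1.782e+04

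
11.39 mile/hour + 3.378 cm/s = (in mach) 0.01505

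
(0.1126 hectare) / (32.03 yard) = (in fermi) 3.845e+16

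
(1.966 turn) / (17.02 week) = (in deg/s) 6.876e-05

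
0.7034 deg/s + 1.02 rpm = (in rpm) 1.137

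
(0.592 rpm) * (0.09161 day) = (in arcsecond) 1.012e+08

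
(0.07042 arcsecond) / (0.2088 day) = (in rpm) 1.807e-10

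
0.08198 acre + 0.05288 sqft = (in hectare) 0.03318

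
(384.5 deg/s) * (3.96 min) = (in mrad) 1.594e+06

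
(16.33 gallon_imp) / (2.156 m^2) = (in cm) 3.443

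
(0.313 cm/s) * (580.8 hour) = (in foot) 2.147e+04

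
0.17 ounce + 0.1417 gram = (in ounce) 0.175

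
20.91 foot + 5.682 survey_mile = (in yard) 1.001e+04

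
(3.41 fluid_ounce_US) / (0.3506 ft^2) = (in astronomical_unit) 2.07e-14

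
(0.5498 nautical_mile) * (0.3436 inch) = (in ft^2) 95.65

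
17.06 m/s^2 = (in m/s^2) 17.06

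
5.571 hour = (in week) 0.03316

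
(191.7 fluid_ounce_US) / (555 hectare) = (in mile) 6.347e-13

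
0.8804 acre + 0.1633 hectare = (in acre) 1.284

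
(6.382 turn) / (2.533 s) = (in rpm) 151.2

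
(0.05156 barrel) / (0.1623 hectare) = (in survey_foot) 1.657e-05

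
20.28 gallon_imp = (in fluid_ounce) 3117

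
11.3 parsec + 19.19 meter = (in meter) 3.487e+17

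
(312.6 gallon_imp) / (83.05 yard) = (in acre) 4.624e-06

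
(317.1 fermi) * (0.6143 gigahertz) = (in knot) 0.0003787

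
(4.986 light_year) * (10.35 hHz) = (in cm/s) 4.882e+21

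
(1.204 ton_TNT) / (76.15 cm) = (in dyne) 6.615e+14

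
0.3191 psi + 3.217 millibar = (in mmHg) 18.92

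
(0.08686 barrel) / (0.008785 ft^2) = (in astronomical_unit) 1.131e-10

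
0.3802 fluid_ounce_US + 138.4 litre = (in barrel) 0.8706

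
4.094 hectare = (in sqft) 4.407e+05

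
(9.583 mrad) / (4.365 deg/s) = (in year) 3.989e-09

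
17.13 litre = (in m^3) 0.01713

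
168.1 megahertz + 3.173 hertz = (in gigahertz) 0.1681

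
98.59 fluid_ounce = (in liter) 2.916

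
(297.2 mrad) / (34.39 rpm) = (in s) 0.08253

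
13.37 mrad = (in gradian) 0.8512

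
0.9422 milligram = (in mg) 0.9422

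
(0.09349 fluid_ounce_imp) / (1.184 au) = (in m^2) 1.5e-17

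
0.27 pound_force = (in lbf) 0.27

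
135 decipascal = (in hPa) 0.135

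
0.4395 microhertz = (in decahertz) 4.395e-08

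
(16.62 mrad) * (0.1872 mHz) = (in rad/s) 3.111e-06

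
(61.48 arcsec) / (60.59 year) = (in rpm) 1.49e-12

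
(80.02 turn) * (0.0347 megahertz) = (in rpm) 1.666e+08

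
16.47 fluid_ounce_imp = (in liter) 0.468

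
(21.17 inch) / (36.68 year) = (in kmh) 1.673e-09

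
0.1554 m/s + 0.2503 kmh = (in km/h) 0.8097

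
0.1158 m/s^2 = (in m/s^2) 0.1158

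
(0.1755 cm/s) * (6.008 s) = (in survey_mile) 6.552e-06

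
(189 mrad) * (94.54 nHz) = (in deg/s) 1.024e-06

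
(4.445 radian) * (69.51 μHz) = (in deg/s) 0.0177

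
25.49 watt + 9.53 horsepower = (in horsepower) 9.564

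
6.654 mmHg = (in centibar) 0.8871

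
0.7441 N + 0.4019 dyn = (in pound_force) 0.1673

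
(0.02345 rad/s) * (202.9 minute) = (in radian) 285.5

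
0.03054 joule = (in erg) 3.054e+05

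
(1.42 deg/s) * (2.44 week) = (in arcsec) 7.544e+09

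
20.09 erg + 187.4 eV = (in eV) 1.254e+13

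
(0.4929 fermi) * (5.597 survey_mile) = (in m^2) 4.44e-12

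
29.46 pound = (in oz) 471.4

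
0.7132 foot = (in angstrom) 2.174e+09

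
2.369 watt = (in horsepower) 0.003177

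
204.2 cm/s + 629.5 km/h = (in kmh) 636.9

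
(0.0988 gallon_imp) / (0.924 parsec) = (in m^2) 1.575e-20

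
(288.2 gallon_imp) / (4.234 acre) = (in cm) 0.007647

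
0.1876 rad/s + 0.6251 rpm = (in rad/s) 0.2531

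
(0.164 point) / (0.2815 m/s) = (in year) 6.517e-12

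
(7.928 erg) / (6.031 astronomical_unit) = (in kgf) 8.96e-20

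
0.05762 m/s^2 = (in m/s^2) 0.05762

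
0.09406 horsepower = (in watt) 70.14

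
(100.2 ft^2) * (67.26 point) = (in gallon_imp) 48.59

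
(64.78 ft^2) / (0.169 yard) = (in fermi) 3.894e+16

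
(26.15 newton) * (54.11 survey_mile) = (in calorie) 5.443e+05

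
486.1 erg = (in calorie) 1.162e-05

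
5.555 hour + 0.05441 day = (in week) 0.04084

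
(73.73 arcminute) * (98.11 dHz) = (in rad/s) 0.2104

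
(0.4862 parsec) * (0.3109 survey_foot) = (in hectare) 1.422e+11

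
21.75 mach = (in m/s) 7406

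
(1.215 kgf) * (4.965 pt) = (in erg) 2.087e+05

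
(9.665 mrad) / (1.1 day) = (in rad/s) 1.017e-07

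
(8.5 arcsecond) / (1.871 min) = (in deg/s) 2.103e-05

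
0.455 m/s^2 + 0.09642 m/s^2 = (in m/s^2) 0.5514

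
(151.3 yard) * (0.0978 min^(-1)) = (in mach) 0.0006623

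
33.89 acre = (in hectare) 13.71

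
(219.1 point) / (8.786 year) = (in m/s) 2.79e-10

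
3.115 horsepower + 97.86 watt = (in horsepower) 3.246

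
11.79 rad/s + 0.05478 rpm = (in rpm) 112.6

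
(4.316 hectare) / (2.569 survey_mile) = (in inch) 411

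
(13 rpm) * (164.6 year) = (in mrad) 7.067e+12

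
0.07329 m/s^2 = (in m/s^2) 0.07329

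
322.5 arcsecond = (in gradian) 0.09954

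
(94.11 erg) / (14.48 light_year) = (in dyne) 6.87e-18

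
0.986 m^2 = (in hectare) 9.86e-05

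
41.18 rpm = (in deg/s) 247.1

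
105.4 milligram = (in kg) 0.0001054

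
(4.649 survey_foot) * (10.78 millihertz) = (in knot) 0.02969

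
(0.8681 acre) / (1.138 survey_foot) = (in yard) 1.108e+04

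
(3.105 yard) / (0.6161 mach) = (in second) 0.01353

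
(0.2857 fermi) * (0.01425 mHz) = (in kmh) 1.466e-20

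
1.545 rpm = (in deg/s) 9.27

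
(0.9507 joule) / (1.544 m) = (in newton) 0.6157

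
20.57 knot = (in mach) 0.03108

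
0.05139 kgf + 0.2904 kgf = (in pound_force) 0.7535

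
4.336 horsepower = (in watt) 3233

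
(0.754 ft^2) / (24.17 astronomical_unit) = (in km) 1.937e-17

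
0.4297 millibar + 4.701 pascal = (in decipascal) 476.7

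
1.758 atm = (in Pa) 1.781e+05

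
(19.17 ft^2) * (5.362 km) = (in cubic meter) 9549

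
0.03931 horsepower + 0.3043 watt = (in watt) 29.62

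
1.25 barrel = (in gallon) 52.5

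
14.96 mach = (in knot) 9902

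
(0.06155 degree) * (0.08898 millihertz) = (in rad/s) 9.559e-08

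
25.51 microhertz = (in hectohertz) 2.551e-07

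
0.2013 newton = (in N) 0.2013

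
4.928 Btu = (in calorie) 1243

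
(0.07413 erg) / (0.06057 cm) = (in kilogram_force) 1.248e-06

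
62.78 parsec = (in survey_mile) 1.204e+15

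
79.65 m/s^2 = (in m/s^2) 79.65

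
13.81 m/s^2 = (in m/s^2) 13.81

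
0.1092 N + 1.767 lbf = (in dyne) 7.969e+05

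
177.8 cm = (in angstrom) 1.778e+10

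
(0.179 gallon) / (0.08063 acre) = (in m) 2.077e-06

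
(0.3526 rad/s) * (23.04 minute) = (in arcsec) 1.005e+08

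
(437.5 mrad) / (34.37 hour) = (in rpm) 3.377e-05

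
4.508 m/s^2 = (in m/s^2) 4.508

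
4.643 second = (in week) 7.677e-06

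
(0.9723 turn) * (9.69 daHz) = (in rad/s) 592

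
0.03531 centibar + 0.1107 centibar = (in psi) 0.02118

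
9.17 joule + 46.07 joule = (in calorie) 13.2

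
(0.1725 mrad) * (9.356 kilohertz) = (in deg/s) 92.47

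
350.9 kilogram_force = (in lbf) 773.6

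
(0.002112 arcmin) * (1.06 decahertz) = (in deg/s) 0.0003731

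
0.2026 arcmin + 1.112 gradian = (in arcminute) 60.25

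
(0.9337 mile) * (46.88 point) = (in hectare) 0.002485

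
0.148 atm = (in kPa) 15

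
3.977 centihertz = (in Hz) 0.03977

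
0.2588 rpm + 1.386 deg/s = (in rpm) 0.4898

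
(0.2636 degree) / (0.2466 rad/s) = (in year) 5.916e-10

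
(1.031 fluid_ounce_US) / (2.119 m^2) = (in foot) 4.721e-05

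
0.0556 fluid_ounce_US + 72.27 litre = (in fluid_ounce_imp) 2544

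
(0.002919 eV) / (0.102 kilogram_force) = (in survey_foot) 1.534e-21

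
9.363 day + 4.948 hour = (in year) 0.02622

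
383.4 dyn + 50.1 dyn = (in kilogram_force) 0.000442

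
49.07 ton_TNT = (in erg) 2.053e+18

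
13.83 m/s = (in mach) 0.04062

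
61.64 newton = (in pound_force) 13.86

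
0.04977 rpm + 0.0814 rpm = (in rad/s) 0.01374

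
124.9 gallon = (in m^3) 0.4728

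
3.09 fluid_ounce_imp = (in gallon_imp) 0.01931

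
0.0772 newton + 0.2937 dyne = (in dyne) 7720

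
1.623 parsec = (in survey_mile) 3.112e+13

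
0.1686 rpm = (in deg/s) 1.012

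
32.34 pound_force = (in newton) 143.9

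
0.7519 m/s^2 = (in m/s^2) 0.7519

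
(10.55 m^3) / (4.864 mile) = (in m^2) 0.001348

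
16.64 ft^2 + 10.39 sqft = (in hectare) 0.0002511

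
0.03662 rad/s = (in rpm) 0.3497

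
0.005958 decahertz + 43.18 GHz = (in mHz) 4.318e+13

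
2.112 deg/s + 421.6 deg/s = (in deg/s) 423.7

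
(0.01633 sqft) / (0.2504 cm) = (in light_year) 6.404e-17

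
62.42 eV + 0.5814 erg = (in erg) 0.5814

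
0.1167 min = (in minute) 0.1167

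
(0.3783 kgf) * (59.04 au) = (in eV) 2.045e+32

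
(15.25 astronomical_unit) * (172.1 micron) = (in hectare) 3.926e+04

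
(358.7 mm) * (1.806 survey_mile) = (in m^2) 1043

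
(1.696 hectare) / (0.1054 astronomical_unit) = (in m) 1.076e-06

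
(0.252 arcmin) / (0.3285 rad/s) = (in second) 0.0002231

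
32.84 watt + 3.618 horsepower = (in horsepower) 3.662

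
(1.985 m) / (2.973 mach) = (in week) 3.242e-09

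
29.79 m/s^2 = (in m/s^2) 29.79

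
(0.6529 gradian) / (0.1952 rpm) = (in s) 0.5017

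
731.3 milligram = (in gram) 0.7313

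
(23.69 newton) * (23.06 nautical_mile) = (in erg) 1.012e+13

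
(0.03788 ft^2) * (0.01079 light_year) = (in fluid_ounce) 1.215e+16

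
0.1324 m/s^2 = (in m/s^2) 0.1324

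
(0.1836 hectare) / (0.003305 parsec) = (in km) 1.8e-14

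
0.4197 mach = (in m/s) 142.9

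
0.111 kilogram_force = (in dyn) 1.089e+05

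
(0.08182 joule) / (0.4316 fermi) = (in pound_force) 4.262e+13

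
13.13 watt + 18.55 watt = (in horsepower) 0.04248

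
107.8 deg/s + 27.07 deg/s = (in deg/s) 134.9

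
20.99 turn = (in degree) 7556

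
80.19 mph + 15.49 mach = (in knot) 1.032e+04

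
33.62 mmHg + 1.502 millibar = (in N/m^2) 4632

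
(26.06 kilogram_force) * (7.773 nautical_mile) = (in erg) 3.679e+13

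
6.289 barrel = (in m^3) 0.9999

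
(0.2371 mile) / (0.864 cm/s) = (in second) 4.416e+04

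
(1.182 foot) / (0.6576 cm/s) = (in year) 1.737e-06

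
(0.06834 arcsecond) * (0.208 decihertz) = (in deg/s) 3.949e-07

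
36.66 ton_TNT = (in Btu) 1.454e+08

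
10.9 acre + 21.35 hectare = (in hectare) 25.76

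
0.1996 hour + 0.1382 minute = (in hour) 0.2019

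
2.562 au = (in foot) 1.257e+12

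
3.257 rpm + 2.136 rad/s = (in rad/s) 2.477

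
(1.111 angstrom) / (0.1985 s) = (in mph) 1.252e-09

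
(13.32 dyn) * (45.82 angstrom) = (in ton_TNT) 1.459e-22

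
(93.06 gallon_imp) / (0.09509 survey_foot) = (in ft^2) 157.1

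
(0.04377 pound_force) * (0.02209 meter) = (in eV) 2.684e+16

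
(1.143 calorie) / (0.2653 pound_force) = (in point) 1.149e+04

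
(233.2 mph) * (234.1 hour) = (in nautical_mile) 4.744e+04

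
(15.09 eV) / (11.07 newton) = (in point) 6.191e-16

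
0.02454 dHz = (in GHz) 2.454e-12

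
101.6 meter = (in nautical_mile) 0.05486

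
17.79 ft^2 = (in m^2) 1.653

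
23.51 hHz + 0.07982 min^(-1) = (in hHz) 23.51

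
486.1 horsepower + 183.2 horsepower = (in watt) 4.991e+05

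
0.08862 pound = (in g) 40.2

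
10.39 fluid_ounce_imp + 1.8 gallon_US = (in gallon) 1.878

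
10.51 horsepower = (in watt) 7837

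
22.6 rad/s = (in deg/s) 1295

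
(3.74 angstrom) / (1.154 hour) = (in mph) 2.014e-13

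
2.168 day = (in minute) 3122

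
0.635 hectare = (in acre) 1.569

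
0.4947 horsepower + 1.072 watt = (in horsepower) 0.4961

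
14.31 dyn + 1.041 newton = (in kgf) 0.1062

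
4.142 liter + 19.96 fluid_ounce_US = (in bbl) 0.02977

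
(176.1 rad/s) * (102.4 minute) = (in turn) 1.722e+05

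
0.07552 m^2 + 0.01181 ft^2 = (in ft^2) 0.8247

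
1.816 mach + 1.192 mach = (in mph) 2291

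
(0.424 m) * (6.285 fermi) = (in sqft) 2.868e-14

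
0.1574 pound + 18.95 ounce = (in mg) 6.086e+05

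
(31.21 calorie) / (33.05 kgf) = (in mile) 0.0002503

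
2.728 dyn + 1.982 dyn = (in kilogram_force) 4.803e-06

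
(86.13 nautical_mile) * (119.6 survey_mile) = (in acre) 7.587e+06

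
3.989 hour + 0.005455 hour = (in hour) 3.994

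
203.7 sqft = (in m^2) 18.92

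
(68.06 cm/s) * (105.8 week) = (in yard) 4.763e+07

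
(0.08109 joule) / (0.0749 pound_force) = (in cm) 24.34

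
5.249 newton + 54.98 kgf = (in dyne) 5.444e+07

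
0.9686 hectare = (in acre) 2.393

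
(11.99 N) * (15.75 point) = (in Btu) 6.314e-05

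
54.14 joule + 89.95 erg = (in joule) 54.14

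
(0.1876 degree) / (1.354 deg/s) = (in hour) 3.849e-05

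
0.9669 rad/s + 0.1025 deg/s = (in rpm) 9.25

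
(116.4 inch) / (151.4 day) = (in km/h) 8.137e-07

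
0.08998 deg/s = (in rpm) 0.015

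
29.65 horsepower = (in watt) 2.211e+04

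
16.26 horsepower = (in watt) 1.213e+04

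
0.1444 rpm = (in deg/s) 0.8664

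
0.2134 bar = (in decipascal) 2.134e+05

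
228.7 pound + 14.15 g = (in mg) 1.038e+08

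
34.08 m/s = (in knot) 66.25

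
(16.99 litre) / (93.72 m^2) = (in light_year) 1.916e-20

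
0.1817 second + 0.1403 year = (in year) 0.1403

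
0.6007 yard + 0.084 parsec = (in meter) 2.592e+15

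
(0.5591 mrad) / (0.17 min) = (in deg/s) 0.003141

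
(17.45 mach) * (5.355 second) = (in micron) 3.182e+10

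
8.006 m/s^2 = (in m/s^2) 8.006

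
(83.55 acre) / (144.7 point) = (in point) 1.878e+10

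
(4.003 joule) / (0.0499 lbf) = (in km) 0.01803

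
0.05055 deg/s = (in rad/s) 0.0008823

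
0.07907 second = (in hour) 2.196e-05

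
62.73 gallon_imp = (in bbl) 1.794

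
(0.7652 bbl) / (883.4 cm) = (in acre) 3.403e-06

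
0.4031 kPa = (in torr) 3.023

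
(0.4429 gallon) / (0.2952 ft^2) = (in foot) 0.2006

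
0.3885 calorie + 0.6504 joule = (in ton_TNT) 5.439e-10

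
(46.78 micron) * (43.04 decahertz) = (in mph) 0.04504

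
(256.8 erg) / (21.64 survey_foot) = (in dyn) 0.3893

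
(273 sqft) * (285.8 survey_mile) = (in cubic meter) 1.167e+07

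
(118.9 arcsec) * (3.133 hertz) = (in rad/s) 0.001806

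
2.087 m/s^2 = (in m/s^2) 2.087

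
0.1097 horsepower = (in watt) 81.8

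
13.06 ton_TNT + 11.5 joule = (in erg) 5.464e+17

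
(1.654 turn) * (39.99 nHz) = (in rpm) 3.969e-06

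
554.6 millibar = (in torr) 416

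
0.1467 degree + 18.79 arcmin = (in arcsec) 1656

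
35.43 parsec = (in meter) 1.093e+18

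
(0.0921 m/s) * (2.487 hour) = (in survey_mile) 0.5124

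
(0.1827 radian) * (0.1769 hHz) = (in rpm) 30.86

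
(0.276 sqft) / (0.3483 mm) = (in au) 4.921e-10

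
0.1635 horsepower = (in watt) 121.9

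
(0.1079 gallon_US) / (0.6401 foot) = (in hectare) 2.093e-07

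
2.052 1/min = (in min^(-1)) 2.052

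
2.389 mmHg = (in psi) 0.0462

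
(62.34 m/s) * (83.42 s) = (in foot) 1.706e+04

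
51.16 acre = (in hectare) 20.7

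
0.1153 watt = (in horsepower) 0.0001546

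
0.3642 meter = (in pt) 1032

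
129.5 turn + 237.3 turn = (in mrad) 2.305e+06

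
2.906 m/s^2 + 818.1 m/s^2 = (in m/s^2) 821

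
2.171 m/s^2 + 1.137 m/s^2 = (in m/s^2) 3.308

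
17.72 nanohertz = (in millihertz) 1.772e-05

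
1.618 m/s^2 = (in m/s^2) 1.618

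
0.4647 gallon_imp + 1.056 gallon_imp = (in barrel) 0.04348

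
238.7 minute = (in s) 1.432e+04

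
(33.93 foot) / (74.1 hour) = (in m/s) 3.877e-05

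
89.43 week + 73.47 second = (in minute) 9.015e+05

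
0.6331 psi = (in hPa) 43.65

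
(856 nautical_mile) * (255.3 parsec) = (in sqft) 1.344e+26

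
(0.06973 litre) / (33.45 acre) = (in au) 3.443e-21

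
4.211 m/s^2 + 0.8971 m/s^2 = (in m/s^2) 5.108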